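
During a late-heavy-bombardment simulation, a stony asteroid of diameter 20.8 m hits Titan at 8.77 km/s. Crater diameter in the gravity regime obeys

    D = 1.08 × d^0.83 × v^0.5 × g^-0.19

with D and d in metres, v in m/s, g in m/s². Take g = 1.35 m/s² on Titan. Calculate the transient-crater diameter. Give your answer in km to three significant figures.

In SI units: v = 8770 m/s.
d^0.83 = 20.8^0.83 = 12.42
v^0.5 = 8770^0.5 = 93.65
g^-0.19 = 1.35^-0.19 = 0.9446
D = 1.08 × 12.42 × 93.65 × 0.9446 = 1187 m
   = 1.187 km

D ≈ 1.19 km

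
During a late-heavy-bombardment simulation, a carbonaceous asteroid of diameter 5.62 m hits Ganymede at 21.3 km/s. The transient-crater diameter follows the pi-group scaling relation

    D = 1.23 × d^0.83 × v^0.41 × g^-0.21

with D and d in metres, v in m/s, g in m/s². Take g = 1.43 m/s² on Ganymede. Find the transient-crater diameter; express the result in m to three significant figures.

D ≈ 285 m

In SI units: v = 21300 m/s.
d^0.83 = 5.62^0.83 = 4.191
v^0.41 = 21300^0.41 = 59.52
g^-0.21 = 1.43^-0.21 = 0.9276
D = 1.23 × 4.191 × 59.52 × 0.9276 = 284.6 m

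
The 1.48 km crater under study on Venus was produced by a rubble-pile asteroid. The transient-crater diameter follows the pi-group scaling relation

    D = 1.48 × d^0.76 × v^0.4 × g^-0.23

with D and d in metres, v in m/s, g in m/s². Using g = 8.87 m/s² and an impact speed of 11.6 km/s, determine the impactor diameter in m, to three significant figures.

d ≈ 124 m

Rearranging for d: d = [D / (1.48 · 11600^0.4 · 8.87^-0.23)]^(1/0.76).
D = 1480 m.
11600^0.4 = 42.25
8.87^-0.23 = 0.6053
Denominator = 1.48 × 42.25 × 0.6053 = 37.85
D / 37.85 = 1480 / 37.85 = 39.10
d = 39.10^(1/0.76) = 39.10^1.3158 = 124.4 m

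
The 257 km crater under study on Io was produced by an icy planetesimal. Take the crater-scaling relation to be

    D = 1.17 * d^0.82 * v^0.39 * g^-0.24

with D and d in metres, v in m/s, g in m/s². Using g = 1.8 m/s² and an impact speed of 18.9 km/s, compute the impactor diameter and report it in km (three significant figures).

Rearranging for d: d = [D / (1.17 · 18900^0.39 · 1.8^-0.24)]^(1/0.82).
D = 257000 m.
18900^0.39 = 46.54
1.8^-0.24 = 0.8684
Denominator = 1.17 × 46.54 × 0.8684 = 47.29
D / 47.29 = 257000 / 47.29 = 5435
d = 5435^(1/0.82) = 5435^1.2195 = 35898 m

d ≈ 35.9 km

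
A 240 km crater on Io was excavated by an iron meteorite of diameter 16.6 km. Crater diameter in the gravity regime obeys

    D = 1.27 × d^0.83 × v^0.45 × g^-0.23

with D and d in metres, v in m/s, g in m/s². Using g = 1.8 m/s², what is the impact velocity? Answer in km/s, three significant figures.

v ≈ 11.8 km/s

Rearranging for v: v = [D / (1.27 · 16600^0.83 · 1.8^-0.23)]^(1/0.45).
D = 240000 m.
16600^0.83 = 3182
1.8^-0.23 = 0.8735
Denominator = 1.27 × 3182 × 0.8735 = 3530
D / 3530 = 240000 / 3530 = 67.99
v = 67.99^(1/0.45) = 67.99^2.2222 = 11805 m/s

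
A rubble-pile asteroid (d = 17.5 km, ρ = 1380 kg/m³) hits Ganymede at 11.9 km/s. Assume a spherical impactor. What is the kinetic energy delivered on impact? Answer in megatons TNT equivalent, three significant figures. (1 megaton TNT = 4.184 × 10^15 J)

d = 17500 m; v = 11900 m/s.
Mass m = (π/6) ρ d³ = (π/6) × 1380 × (17500)³ = 3.873 × 10^15 kg
E = ½ m v² = 0.5 × 3.873 × 10^15 × (11900)² = 2.742 × 10^23 J
   = 2.742 × 10^23 / 4.184×10^15 = 6.554 × 10^7 Mt

E ≈ 6.55 × 10^7 Mt TNT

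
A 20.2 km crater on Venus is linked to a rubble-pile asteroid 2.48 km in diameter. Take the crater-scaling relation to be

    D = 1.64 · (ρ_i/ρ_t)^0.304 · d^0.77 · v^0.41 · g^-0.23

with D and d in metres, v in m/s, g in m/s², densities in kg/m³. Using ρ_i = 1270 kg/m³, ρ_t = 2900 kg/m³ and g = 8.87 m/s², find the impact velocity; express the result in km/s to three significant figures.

Rearranging for v: v = [D / (1.64 · (1270/2900)^0.304 · 2480^0.77 · 8.87^-0.23)]^(1/0.41).
D = 20200 m.
(1270/2900)^0.304 = 0.7780
2480^0.77 = 410.9
8.87^-0.23 = 0.6053
Denominator = 1.64 × 0.7780 × 410.9 × 0.6053 = 317.3
D / 317.3 = 20200 / 317.3 = 63.66
v = 63.66^(1/0.41) = 63.66^2.439 = 25098 m/s

v ≈ 25.1 km/s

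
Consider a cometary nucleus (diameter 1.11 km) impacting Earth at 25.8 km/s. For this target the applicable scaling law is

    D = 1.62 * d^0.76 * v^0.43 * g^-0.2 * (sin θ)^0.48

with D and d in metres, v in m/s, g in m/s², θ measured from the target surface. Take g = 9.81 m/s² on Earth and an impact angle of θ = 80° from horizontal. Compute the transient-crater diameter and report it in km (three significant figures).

D ≈ 16.6 km

In SI units: d = 1110 m, v = 25800 m/s.
d^0.76 = 1110^0.76 = 206.3
v^0.43 = 25800^0.43 = 78.89
g^-0.2 = 9.81^-0.2 = 0.6334
(sin 80°)^0.48 = 0.9848^0.48 = 0.9927
D = 1.62 × 206.3 × 78.89 × 0.6334 × 0.9927 = 16578 m
   = 16.58 km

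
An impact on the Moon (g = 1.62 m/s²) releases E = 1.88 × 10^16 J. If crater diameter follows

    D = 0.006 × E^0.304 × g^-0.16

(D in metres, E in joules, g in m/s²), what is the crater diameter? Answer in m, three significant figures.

D ≈ 492 m

E^0.304 = (1.88 × 10^16)^0.304 = 8.858 × 10^4
g^-0.16 = 1.62^-0.16 = 0.9257
D = 0.006 × 8.858 × 10^4 × 0.9257 = 492.0 m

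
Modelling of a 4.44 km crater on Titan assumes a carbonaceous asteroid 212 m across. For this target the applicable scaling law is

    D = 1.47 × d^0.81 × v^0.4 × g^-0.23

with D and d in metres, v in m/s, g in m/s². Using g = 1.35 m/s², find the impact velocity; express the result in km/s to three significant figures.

v ≈ 11.6 km/s

Rearranging for v: v = [D / (1.47 · 212^0.81 · 1.35^-0.23)]^(1/0.4).
D = 4440 m.
212^0.81 = 76.62
1.35^-0.23 = 0.9333
Denominator = 1.47 × 76.62 × 0.9333 = 105.1
D / 105.1 = 4440 / 105.1 = 42.25
v = 42.25^(1/0.4) = 42.25^2.5 = 11603 m/s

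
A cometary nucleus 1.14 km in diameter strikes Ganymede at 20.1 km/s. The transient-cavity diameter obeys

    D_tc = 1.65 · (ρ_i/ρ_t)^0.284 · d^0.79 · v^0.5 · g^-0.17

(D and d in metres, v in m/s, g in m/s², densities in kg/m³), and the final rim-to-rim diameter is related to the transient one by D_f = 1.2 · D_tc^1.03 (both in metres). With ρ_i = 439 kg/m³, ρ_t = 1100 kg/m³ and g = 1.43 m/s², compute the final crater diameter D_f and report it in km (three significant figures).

In SI: d = 1140 m, v = 20100 m/s.
(ρ_i/ρ_t)^0.284 = (439/1100)^0.284 = 0.7704
d^0.79 = 1140^0.79 = 260.0
v^0.5 = 20100^0.5 = 141.8
g^-0.17 = 1.43^-0.17 = 0.9410
D_tc = 1.65 × 0.7704 × 260.0 × 141.8 × 0.9410 = 44100 m
D_f = 1.2 × (44100)^1.03 = 72938 m
     = 72.94 km

D_f ≈ 72.9 km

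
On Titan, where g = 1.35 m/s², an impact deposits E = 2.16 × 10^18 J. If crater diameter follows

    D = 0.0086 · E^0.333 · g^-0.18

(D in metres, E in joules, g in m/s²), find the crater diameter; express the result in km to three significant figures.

D ≈ 10.4 km

E^0.333 = (2.16 × 10^18)^0.333 = 1.275 × 10^6
g^-0.18 = 1.35^-0.18 = 0.9474
D = 0.0086 × 1.275 × 10^6 × 0.9474 = 10388 m
   = 10.39 km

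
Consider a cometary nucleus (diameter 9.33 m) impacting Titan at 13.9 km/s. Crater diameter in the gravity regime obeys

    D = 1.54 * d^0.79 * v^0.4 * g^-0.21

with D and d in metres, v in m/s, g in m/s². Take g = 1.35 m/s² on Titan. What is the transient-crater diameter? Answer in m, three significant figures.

D ≈ 383 m

In SI units: v = 13900 m/s.
d^0.79 = 9.33^0.79 = 5.837
v^0.4 = 13900^0.4 = 45.42
g^-0.21 = 1.35^-0.21 = 0.9389
D = 1.54 × 5.837 × 45.42 × 0.9389 = 383.3 m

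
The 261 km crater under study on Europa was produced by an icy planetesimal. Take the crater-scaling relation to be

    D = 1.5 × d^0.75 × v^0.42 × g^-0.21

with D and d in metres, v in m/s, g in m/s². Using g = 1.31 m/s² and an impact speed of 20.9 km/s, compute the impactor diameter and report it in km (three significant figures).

d ≈ 39.9 km

Rearranging for d: d = [D / (1.5 · 20900^0.42 · 1.31^-0.21)]^(1/0.75).
D = 261000 m.
20900^0.42 = 65.23
1.31^-0.21 = 0.9449
Denominator = 1.5 × 65.23 × 0.9449 = 92.45
D / 92.45 = 261000 / 92.45 = 2823
d = 2823^(1/0.75) = 2823^1.3333 = 39887 m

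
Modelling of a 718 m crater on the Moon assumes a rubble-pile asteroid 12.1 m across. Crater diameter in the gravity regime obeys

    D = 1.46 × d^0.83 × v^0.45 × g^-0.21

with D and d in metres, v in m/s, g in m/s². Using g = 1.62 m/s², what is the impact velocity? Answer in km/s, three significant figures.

v ≈ 12.1 km/s

Rearranging for v: v = [D / (1.46 · 12.1^0.83 · 1.62^-0.21)]^(1/0.45).
12.1^0.83 = 7.920
1.62^-0.21 = 0.9037
Denominator = 1.46 × 7.920 × 0.9037 = 10.45
D / 10.45 = 718 / 10.45 = 68.71
v = 68.71^(1/0.45) = 68.71^2.2222 = 12084 m/s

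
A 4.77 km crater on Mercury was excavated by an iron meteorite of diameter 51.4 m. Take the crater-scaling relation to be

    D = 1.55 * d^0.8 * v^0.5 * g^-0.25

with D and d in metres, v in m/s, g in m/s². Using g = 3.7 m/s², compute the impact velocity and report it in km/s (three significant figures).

v ≈ 33.3 km/s

Rearranging for v: v = [D / (1.55 · 51.4^0.8 · 3.7^-0.25)]^(1/0.5).
D = 4770 m.
51.4^0.8 = 23.38
3.7^-0.25 = 0.7210
Denominator = 1.55 × 23.38 × 0.7210 = 26.13
D / 26.13 = 4770 / 26.13 = 182.5
v = 182.5^(1/0.5) = 182.5^2 = 33306 m/s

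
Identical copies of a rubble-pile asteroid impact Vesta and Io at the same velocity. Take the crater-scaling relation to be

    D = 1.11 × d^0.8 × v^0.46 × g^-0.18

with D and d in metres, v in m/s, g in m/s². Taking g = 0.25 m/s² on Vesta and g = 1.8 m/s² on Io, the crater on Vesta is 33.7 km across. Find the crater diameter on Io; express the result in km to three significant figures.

D ≈ 23.6 km

All impactor-dependent factors cancel in the ratio, leaving D_Io/D_Vesta = (g_Io/g_Vesta)^-0.18.
(1.8/0.25)^-0.18 = 7.200^-0.18 = 0.7009
D_Io = 0.7009 × 33.7 km = 23.6 km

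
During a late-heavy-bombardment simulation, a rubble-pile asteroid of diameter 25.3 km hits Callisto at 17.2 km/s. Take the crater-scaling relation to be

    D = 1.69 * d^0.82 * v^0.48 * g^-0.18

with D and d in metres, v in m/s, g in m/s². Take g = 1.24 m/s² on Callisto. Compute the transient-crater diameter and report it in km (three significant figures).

In SI units: d = 25300 m, v = 17200 m/s.
d^0.82 = 25300^0.82 = 4079
v^0.48 = 17200^0.48 = 107.9
g^-0.18 = 1.24^-0.18 = 0.9620
D = 1.69 × 4079 × 107.9 × 0.9620 = 7.155 × 10^5 m
   = 715.5 km

D ≈ 716 km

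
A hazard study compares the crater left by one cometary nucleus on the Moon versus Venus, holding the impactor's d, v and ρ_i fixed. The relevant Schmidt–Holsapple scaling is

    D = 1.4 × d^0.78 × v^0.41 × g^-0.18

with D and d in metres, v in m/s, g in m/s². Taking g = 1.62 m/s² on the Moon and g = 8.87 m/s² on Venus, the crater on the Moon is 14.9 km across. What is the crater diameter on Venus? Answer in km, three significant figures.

D ≈ 11.0 km

All impactor-dependent factors cancel in the ratio, leaving D_Venus/D_Moon = (g_Venus/g_Moon)^-0.18.
(8.87/1.62)^-0.18 = 5.475^-0.18 = 0.7364
D_Venus = 0.7364 × 14.9 km = 11.0 km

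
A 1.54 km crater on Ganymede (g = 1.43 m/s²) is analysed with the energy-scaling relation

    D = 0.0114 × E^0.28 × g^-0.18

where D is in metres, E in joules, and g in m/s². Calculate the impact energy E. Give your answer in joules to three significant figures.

E ≈ 2.65 × 10^18 J

Rearranging: E = [D / (0.0114 · g^-0.18)]^(1/0.28).
D = 1540 m.
g^-0.18 = 1.43^-0.18 = 0.9376
D / (0.0114 × 0.9376) = 1540 / (0.01069) = 1.441 × 10^5
E = (1.441 × 10^5)^3.5714 = 2.652 × 10^18 J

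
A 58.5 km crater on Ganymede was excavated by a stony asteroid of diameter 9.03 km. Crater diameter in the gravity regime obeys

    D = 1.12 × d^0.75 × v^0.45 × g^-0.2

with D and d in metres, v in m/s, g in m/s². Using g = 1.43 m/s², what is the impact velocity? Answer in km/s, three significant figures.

Rearranging for v: v = [D / (1.12 · 9030^0.75 · 1.43^-0.2)]^(1/0.45).
D = 58500 m.
9030^0.75 = 926.3
1.43^-0.2 = 0.9310
Denominator = 1.12 × 926.3 × 0.9310 = 965.9
D / 965.9 = 58500 / 965.9 = 60.57
v = 60.57^(1/0.45) = 60.57^2.2222 = 9131 m/s

v ≈ 9.13 km/s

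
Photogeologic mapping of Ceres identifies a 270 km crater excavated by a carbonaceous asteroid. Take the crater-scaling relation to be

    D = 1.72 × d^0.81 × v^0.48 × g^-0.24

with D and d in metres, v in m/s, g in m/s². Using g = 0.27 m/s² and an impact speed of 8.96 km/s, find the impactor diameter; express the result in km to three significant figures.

Rearranging for d: d = [D / (1.72 · 8960^0.48 · 0.27^-0.24)]^(1/0.81).
D = 270000 m.
8960^0.48 = 78.91
0.27^-0.24 = 1.369
Denominator = 1.72 × 78.91 × 1.369 = 185.8
D / 185.8 = 270000 / 185.8 = 1453
d = 1453^(1/0.81) = 1453^1.2346 = 8019 m

d ≈ 8.02 km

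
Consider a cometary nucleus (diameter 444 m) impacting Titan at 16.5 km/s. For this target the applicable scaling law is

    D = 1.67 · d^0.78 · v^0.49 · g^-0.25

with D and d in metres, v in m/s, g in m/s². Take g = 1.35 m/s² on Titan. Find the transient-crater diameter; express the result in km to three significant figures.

In SI units: v = 16500 m/s.
d^0.78 = 444^0.78 = 116.1
v^0.49 = 16500^0.49 = 116.6
g^-0.25 = 1.35^-0.25 = 0.9277
D = 1.67 × 116.1 × 116.6 × 0.9277 = 20973 m
   = 20.97 km

D ≈ 21.0 km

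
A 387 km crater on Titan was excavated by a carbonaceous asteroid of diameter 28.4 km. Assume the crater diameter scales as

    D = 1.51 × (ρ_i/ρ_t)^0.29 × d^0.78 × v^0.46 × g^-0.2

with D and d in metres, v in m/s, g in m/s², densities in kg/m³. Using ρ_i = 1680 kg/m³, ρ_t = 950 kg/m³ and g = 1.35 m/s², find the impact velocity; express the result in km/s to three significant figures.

Rearranging for v: v = [D / (1.51 · (1680/950)^0.29 · 28400^0.78 · 1.35^-0.2)]^(1/0.46).
D = 387000 m.
(1680/950)^0.29 = 1.180
28400^0.78 = 2976
1.35^-0.2 = 0.9417
Denominator = 1.51 × 1.180 × 2976 × 0.9417 = 4993
D / 4993 = 387000 / 4993 = 77.51
v = 77.51^(1/0.46) = 77.51^2.1739 = 12802 m/s

v ≈ 12.8 km/s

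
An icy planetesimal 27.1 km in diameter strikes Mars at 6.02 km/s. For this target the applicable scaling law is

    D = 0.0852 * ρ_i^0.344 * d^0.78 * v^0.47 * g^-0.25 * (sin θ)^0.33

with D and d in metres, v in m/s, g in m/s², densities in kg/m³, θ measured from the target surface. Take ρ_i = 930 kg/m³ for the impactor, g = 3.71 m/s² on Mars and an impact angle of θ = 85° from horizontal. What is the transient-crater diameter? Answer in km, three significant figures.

In SI units: d = 27100 m, v = 6020 m/s.
ρ_i^0.344 = 930^0.344 = 10.50
d^0.78 = 27100^0.78 = 2869
v^0.47 = 6020^0.47 = 59.76
g^-0.25 = 3.71^-0.25 = 0.7205
(sin 85°)^0.33 = 0.9962^0.33 = 0.9987
D = 0.0852 × 10.50 × 2869 × 59.76 × 0.7205 × 0.9987 = 1.104 × 10^5 m
   = 110.4 km

D ≈ 110 km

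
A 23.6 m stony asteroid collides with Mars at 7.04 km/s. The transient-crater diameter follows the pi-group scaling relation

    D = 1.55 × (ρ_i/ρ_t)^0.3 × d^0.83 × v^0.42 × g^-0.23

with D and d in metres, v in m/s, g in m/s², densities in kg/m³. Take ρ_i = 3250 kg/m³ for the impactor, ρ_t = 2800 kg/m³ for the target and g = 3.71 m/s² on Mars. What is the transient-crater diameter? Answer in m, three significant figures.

In SI units: v = 7040 m/s.
(ρ_i/ρ_t)^0.3 = (3250/2800)^0.3 = 1.046
d^0.83 = 23.6^0.83 = 13.79
v^0.42 = 7040^0.42 = 41.30
g^-0.23 = 3.71^-0.23 = 0.7397
D = 1.55 × 1.046 × 13.79 × 41.30 × 0.7397 = 683.0 m

D ≈ 683 m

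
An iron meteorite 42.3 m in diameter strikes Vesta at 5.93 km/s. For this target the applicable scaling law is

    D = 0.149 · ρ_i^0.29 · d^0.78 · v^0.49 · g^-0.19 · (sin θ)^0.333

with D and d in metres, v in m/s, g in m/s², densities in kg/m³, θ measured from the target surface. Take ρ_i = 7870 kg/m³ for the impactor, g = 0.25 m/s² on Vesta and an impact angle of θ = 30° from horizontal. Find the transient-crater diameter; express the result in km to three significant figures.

In SI units: v = 5930 m/s.
ρ_i^0.29 = 7870^0.29 = 13.48
d^0.78 = 42.3^0.78 = 18.56
v^0.49 = 5930^0.49 = 70.60
g^-0.19 = 0.25^-0.19 = 1.301
(sin 30°)^0.333 = 0.5000^0.333 = 0.7939
D = 0.149 × 13.48 × 18.56 × 70.60 × 1.301 × 0.7939 = 2718 m
   = 2.718 km

D ≈ 2.72 km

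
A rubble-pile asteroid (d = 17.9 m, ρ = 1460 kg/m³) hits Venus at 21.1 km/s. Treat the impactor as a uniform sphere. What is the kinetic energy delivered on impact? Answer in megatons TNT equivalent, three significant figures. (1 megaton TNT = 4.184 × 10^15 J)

v = 21100 m/s.
Mass m = (π/6) ρ d³ = (π/6) × 1460 × (17.9)³ = 4.384 × 10^6 kg
E = ½ m v² = 0.5 × 4.384 × 10^6 × (21100)² = 9.759 × 10^14 J
   = 9.759 × 10^14 / 4.184×10^15 = 0.2332 Mt

E ≈ 0.233 Mt TNT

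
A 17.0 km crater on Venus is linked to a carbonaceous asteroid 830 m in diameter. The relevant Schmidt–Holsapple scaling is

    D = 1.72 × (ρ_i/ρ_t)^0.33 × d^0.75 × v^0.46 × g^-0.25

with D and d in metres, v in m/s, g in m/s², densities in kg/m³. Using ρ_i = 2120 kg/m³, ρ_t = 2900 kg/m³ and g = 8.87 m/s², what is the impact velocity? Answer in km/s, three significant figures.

Rearranging for v: v = [D / (1.72 · (2120/2900)^0.33 · 830^0.75 · 8.87^-0.25)]^(1/0.46).
D = 17000 m.
(2120/2900)^0.33 = 0.9018
830^0.75 = 154.6
8.87^-0.25 = 0.5795
Denominator = 1.72 × 0.9018 × 154.6 × 0.5795 = 139.0
D / 139.0 = 17000 / 139.0 = 122.3
v = 122.3^(1/0.46) = 122.3^2.1739 = 34503 m/s

v ≈ 34.5 km/s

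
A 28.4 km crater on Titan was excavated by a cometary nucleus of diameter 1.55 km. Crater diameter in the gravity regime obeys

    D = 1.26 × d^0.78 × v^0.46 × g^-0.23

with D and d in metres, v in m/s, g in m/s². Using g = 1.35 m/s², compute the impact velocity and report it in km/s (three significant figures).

v ≈ 13.1 km/s

Rearranging for v: v = [D / (1.26 · 1550^0.78 · 1.35^-0.23)]^(1/0.46).
D = 28400 m.
1550^0.78 = 307.9
1.35^-0.23 = 0.9333
Denominator = 1.26 × 307.9 × 0.9333 = 362.1
D / 362.1 = 28400 / 362.1 = 78.43
v = 78.43^(1/0.46) = 78.43^2.1739 = 13135 m/s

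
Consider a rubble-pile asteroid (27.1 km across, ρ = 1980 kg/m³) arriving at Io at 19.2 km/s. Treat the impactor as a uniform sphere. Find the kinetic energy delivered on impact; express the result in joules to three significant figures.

d = 27100 m; v = 19200 m/s.
Mass m = (π/6) ρ d³ = (π/6) × 1980 × (27100)³ = 2.063 × 10^16 kg
E = ½ m v² = 0.5 × 2.063 × 10^16 × (19200)² = 3.803 × 10^24 J

E ≈ 3.80 × 10^24 J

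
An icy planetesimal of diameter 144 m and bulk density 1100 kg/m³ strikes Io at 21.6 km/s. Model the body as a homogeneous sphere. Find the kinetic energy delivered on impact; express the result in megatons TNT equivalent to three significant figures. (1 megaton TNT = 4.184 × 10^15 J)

v = 21600 m/s.
Mass m = (π/6) ρ d³ = (π/6) × 1100 × (144)³ = 1.720 × 10^9 kg
E = ½ m v² = 0.5 × 1.720 × 10^9 × (21600)² = 4.012 × 10^17 J
   = 4.012 × 10^17 / 4.184×10^15 = 95.89 Mt

E ≈ 95.9 Mt TNT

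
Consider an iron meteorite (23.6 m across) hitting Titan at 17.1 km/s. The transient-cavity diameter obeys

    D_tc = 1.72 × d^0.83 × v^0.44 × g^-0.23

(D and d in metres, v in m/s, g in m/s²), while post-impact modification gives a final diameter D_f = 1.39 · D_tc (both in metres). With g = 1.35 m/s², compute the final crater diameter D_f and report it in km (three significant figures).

D_f ≈ 2.24 km

v = 17100 m/s.
d^0.83 = 23.6^0.83 = 13.79
v^0.44 = 17100^0.44 = 72.86
g^-0.23 = 1.35^-0.23 = 0.9333
D_tc = 1.72 × 13.79 × 72.86 × 0.9333 = 1613 m
D_f = 1.39 × 1613 = 2242 m
     = 2.242 km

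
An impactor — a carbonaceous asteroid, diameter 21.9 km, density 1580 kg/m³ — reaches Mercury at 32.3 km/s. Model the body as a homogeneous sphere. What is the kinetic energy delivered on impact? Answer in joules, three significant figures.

d = 21900 m; v = 32300 m/s.
Mass m = (π/6) ρ d³ = (π/6) × 1580 × (21900)³ = 8.689 × 10^15 kg
E = ½ m v² = 0.5 × 8.689 × 10^15 × (32300)² = 4.533 × 10^24 J

E ≈ 4.53 × 10^24 J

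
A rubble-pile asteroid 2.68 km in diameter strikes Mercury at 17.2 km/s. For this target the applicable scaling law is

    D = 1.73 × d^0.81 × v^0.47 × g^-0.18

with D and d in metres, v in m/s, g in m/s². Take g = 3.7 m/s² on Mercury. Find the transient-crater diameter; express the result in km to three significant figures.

D ≈ 80.0 km

In SI units: d = 2680 m, v = 17200 m/s.
d^0.81 = 2680^0.81 = 598.1
v^0.47 = 17200^0.47 = 97.88
g^-0.18 = 3.7^-0.18 = 0.7902
D = 1.73 × 598.1 × 97.88 × 0.7902 = 80030 m
   = 80.03 km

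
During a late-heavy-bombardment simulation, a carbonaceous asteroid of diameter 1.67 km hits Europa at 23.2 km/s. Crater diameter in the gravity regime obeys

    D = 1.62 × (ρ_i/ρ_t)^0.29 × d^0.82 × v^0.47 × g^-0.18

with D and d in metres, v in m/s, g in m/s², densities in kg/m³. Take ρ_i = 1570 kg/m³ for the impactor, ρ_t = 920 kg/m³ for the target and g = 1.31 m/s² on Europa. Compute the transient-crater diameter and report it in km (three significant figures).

In SI units: d = 1670 m, v = 23200 m/s.
(ρ_i/ρ_t)^0.29 = (1570/920)^0.29 = 1.168
d^0.82 = 1670^0.82 = 439.2
v^0.47 = 23200^0.47 = 112.7
g^-0.18 = 1.31^-0.18 = 0.9526
D = 1.62 × 1.168 × 439.2 × 112.7 × 0.9526 = 89218 m
   = 89.22 km

D ≈ 89.2 km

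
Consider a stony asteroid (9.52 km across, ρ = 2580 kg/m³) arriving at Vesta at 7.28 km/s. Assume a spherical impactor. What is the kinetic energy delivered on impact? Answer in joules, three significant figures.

E ≈ 3.09 × 10^22 J

d = 9520 m; v = 7280 m/s.
Mass m = (π/6) ρ d³ = (π/6) × 2580 × (9520)³ = 1.166 × 10^15 kg
E = ½ m v² = 0.5 × 1.166 × 10^15 × (7280)² = 3.090 × 10^22 J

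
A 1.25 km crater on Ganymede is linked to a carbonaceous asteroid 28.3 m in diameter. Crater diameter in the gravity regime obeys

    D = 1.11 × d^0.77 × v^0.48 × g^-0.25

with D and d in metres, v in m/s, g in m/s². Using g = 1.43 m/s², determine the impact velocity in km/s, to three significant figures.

v ≈ 12.9 km/s

Rearranging for v: v = [D / (1.11 · 28.3^0.77 · 1.43^-0.25)]^(1/0.48).
D = 1250 m.
28.3^0.77 = 13.12
1.43^-0.25 = 0.9145
Denominator = 1.11 × 13.12 × 0.9145 = 13.32
D / 13.32 = 1250 / 13.32 = 93.84
v = 93.84^(1/0.48) = 93.84^2.0833 = 12855 m/s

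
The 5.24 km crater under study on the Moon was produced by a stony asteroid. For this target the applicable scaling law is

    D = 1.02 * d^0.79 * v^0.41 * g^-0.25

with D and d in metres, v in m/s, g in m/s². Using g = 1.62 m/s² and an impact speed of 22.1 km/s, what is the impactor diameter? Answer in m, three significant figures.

d ≈ 323 m

Rearranging for d: d = [D / (1.02 · 22100^0.41 · 1.62^-0.25)]^(1/0.79).
D = 5240 m.
22100^0.41 = 60.42
1.62^-0.25 = 0.8864
Denominator = 1.02 × 60.42 × 0.8864 = 54.63
D / 54.63 = 5240 / 54.63 = 95.92
d = 95.92^(1/0.79) = 95.92^1.2658 = 322.6 m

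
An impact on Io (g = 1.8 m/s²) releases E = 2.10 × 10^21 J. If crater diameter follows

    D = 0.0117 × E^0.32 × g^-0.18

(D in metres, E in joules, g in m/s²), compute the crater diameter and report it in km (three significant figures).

E^0.32 = (2.10 × 10^21)^0.32 = 6.654 × 10^6
g^-0.18 = 1.8^-0.18 = 0.8996
D = 0.0117 × 6.654 × 10^6 × 0.8996 = 70035 m
   = 70.04 km

D ≈ 70.0 km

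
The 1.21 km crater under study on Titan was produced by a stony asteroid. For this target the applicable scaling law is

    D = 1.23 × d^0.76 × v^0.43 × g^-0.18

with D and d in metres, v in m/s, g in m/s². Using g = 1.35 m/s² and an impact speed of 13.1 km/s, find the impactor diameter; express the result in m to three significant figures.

d ≈ 43.6 m

Rearranging for d: d = [D / (1.23 · 13100^0.43 · 1.35^-0.18)]^(1/0.76).
D = 1210 m.
13100^0.43 = 58.94
1.35^-0.18 = 0.9474
Denominator = 1.23 × 58.94 × 0.9474 = 68.68
D / 68.68 = 1210 / 68.68 = 17.62
d = 17.62^(1/0.76) = 17.62^1.3158 = 43.60 m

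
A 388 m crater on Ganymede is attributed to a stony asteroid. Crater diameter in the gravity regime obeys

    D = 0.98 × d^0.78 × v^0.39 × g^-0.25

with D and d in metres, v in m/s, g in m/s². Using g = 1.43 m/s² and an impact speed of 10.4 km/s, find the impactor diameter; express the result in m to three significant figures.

d ≈ 23.5 m

Rearranging for d: d = [D / (0.98 · 10400^0.39 · 1.43^-0.25)]^(1/0.78).
10400^0.39 = 36.87
1.43^-0.25 = 0.9145
Denominator = 0.98 × 36.87 × 0.9145 = 33.04
D / 33.04 = 388 / 33.04 = 11.74
d = 11.74^(1/0.78) = 11.74^1.2821 = 23.52 m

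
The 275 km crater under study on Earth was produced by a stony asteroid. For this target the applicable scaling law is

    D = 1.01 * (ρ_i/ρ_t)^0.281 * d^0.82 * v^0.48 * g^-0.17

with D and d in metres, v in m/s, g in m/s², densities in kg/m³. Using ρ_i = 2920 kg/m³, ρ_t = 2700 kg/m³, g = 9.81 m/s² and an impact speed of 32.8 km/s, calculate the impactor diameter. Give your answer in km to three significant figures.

d ≈ 15.1 km

Rearranging for d: d = [D / (1.01 · (2920/2700)^0.281 · 32800^0.48 · 9.81^-0.17)]^(1/0.82).
D = 275000 m.
(2920/2700)^0.281 = 1.022
32800^0.48 = 147.1
9.81^-0.17 = 0.6783
Denominator = 1.01 × 1.022 × 147.1 × 0.6783 = 103.0
D / 103.0 = 275000 / 103.0 = 2670
d = 2670^(1/0.82) = 2670^1.2195 = 15088 m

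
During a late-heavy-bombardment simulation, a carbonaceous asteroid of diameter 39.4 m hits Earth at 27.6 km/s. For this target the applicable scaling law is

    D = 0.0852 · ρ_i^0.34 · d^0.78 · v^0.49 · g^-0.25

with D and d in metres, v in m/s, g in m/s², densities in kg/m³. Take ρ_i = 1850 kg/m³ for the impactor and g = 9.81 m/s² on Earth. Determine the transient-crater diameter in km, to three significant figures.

In SI units: v = 27600 m/s.
ρ_i^0.34 = 1850^0.34 = 12.91
d^0.78 = 39.4^0.78 = 17.56
v^0.49 = 27600^0.49 = 150.0
g^-0.25 = 9.81^-0.25 = 0.5650
D = 0.0852 × 12.91 × 17.56 × 150.0 × 0.5650 = 1637 m
   = 1.637 km

D ≈ 1.64 km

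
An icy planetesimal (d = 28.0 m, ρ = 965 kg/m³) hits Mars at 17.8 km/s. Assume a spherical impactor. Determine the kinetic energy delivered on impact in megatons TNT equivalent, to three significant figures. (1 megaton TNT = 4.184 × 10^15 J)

E ≈ 0.420 Mt TNT

v = 17800 m/s.
Mass m = (π/6) ρ d³ = (π/6) × 965 × (28)³ = 1.109 × 10^7 kg
E = ½ m v² = 0.5 × 1.109 × 10^7 × (17800)² = 1.757 × 10^15 J
   = 1.757 × 10^15 / 4.184×10^15 = 0.4199 Mt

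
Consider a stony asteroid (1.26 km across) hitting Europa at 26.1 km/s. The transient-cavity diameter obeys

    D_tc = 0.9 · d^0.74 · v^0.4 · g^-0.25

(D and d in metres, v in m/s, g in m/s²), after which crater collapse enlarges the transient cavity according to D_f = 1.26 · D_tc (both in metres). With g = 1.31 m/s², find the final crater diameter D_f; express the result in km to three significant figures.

In SI: d = 1260 m, v = 26100 m/s.
d^0.74 = 1260^0.74 = 196.9
v^0.4 = 26100^0.4 = 58.43
g^-0.25 = 1.31^-0.25 = 0.9347
D_tc = 0.9 × 196.9 × 58.43 × 0.9347 = 9678 m
D_f = 1.26 × 9678 = 12194 m
     = 12.19 km

D_f ≈ 12.2 km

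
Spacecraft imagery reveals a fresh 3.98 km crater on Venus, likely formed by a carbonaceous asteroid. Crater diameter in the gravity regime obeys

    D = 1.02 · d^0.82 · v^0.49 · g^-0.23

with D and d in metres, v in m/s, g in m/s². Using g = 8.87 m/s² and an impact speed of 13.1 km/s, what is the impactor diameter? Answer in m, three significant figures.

d ≈ 153 m

Rearranging for d: d = [D / (1.02 · 13100^0.49 · 8.87^-0.23)]^(1/0.82).
D = 3980 m.
13100^0.49 = 104.1
8.87^-0.23 = 0.6053
Denominator = 1.02 × 104.1 × 0.6053 = 64.27
D / 64.27 = 3980 / 64.27 = 61.93
d = 61.93^(1/0.82) = 61.93^1.2195 = 153.2 m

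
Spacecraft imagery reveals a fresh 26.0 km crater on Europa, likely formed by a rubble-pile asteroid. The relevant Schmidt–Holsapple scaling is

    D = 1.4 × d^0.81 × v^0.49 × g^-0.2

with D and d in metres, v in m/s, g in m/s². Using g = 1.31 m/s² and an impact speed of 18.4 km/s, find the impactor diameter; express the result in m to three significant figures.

d ≈ 524 m

Rearranging for d: d = [D / (1.4 · 18400^0.49 · 1.31^-0.2)]^(1/0.81).
D = 26000 m.
18400^0.49 = 123.0
1.31^-0.2 = 0.9474
Denominator = 1.4 × 123.0 × 0.9474 = 163.1
D / 163.1 = 26000 / 163.1 = 159.4
d = 159.4^(1/0.81) = 159.4^1.2346 = 523.8 m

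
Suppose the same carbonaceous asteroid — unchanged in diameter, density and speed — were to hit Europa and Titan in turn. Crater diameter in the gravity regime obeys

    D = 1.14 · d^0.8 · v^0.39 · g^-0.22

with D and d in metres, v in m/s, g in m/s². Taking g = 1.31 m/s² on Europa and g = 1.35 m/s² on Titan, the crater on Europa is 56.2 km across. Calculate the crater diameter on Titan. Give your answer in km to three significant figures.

All impactor-dependent factors cancel in the ratio, leaving D_Titan/D_Europa = (g_Titan/g_Europa)^-0.22.
(1.35/1.31)^-0.22 = 1.031^-0.22 = 0.9933
D_Titan = 0.9933 × 56.2 km = 55.8 km

D ≈ 55.8 km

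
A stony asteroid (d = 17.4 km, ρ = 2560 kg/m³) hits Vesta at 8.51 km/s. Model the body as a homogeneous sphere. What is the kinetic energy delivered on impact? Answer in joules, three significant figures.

E ≈ 2.56 × 10^23 J

d = 17400 m; v = 8510 m/s.
Mass m = (π/6) ρ d³ = (π/6) × 2560 × (17400)³ = 7.061 × 10^15 kg
E = ½ m v² = 0.5 × 7.061 × 10^15 × (8510)² = 2.557 × 10^23 J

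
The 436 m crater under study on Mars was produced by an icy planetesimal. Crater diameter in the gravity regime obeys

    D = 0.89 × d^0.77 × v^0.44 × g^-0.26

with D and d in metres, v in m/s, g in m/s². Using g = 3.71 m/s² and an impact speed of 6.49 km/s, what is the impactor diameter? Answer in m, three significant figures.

Rearranging for d: d = [D / (0.89 · 6490^0.44 · 3.71^-0.26)]^(1/0.77).
6490^0.44 = 47.58
3.71^-0.26 = 0.7112
Denominator = 0.89 × 47.58 × 0.7112 = 30.12
D / 30.12 = 436 / 30.12 = 14.48
d = 14.48^(1/0.77) = 14.48^1.2987 = 32.17 m

d ≈ 32.2 m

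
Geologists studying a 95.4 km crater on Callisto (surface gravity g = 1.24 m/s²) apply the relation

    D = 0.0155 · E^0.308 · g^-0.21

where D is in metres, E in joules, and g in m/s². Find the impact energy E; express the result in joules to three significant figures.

E ≈ 1.28 × 10^22 J

Rearranging: E = [D / (0.0155 · g^-0.21)]^(1/0.308).
D = 95400 m.
g^-0.21 = 1.24^-0.21 = 0.9558
D / (0.0155 × 0.9558) = 95400 / (0.01481) = 6.442 × 10^6
E = (6.442 × 10^6)^3.2468 = 1.281 × 10^22 J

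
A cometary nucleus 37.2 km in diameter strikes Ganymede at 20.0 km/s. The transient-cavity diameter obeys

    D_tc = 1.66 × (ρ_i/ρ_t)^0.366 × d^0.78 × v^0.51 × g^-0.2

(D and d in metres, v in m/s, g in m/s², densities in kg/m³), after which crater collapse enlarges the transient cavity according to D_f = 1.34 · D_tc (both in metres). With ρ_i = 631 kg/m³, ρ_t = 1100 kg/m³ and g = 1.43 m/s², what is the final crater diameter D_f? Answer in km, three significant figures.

In SI: d = 37200 m, v = 20000 m/s.
(ρ_i/ρ_t)^0.366 = (631/1100)^0.366 = 0.8159
d^0.78 = 37200^0.78 = 3673
v^0.51 = 20000^0.51 = 156.1
g^-0.2 = 1.43^-0.2 = 0.9310
D_tc = 1.66 × 0.8159 × 3673 × 156.1 × 0.9310 = 7.230 × 10^5 m
D_f = 1.34 × 7.230 × 10^5 = 9.688 × 10^5 m
     = 968.8 km

D_f ≈ 969 km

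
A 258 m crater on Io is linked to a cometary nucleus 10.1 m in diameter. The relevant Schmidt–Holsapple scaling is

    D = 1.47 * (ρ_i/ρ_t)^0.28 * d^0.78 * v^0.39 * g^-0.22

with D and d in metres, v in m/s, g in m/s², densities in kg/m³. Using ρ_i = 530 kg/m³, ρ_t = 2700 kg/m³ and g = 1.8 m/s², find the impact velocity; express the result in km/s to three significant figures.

Rearranging for v: v = [D / (1.47 · (530/2700)^0.28 · 10.1^0.78 · 1.8^-0.22)]^(1/0.39).
(530/2700)^0.28 = 0.6339
10.1^0.78 = 6.073
1.8^-0.22 = 0.8787
Denominator = 1.47 × 0.6339 × 6.073 × 0.8787 = 4.973
D / 4.973 = 258 / 4.973 = 51.88
v = 51.88^(1/0.39) = 51.88^2.5641 = 24971 m/s

v ≈ 25.0 km/s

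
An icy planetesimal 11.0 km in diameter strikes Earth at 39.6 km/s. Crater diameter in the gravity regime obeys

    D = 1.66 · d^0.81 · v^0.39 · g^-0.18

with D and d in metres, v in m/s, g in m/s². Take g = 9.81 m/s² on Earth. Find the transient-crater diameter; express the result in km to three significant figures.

In SI units: d = 11000 m, v = 39600 m/s.
d^0.81 = 11000^0.81 = 1877
v^0.39 = 39600^0.39 = 62.10
g^-0.18 = 9.81^-0.18 = 0.6630
D = 1.66 × 1877 × 62.10 × 0.6630 = 1.283 × 10^5 m
   = 128.3 km

D ≈ 128 km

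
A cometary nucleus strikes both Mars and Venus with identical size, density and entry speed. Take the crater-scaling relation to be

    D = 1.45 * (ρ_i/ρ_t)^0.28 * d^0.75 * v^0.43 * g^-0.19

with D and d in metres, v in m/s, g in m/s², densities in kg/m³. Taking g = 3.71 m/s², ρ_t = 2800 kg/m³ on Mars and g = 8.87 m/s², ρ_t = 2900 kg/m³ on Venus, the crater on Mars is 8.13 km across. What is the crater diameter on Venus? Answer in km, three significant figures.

The impactor-only factors (d, v, ρ_i) cancel in the ratio, leaving D_Venus/D_Mars = (g_Venus/g_Mars)^-0.19 · (ρ_t,Mars/ρ_t,Venus)^0.28.
(8.87/3.71)^-0.19 = 2.391^-0.19 = 0.8474
(2800/2900)^0.28 = 0.9655^0.28 = 0.9902
Ratio = 0.8474 × 0.9902 = 0.8391
D_Venus = 0.8391 × 8.13 km = 6.82 km

D ≈ 6.82 km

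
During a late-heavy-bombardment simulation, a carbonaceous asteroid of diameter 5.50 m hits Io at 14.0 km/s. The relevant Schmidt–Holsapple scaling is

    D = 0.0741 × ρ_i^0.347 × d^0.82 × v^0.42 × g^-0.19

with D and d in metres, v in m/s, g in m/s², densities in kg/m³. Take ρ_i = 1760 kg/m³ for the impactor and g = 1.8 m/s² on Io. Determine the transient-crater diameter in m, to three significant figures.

In SI units: v = 14000 m/s.
ρ_i^0.347 = 1760^0.347 = 13.37
d^0.82 = 5.5^0.82 = 4.047
v^0.42 = 14000^0.42 = 55.13
g^-0.19 = 1.8^-0.19 = 0.8943
D = 0.0741 × 13.37 × 4.047 × 55.13 × 0.8943 = 197.7 m

D ≈ 198 m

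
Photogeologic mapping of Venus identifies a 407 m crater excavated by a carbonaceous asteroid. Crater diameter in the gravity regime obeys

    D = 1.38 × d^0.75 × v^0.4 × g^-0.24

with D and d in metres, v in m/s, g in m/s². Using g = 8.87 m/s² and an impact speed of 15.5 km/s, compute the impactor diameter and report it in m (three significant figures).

Rearranging for d: d = [D / (1.38 · 15500^0.4 · 8.87^-0.24)]^(1/0.75).
15500^0.4 = 47.44
8.87^-0.24 = 0.5922
Denominator = 1.38 × 47.44 × 0.5922 = 38.77
D / 38.77 = 407 / 38.77 = 10.50
d = 10.50^(1/0.75) = 10.50^1.3333 = 22.99 m

d ≈ 23.0 m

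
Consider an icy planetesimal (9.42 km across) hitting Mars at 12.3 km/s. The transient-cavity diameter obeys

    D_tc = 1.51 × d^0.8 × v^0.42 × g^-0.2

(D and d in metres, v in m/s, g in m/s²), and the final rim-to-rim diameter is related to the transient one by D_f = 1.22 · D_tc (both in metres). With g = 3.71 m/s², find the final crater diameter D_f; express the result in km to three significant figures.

D_f ≈ 112 km

In SI: d = 9420 m, v = 12300 m/s.
d^0.8 = 9420^0.8 = 1511
v^0.42 = 12300^0.42 = 52.21
g^-0.2 = 3.71^-0.2 = 0.7694
D_tc = 1.51 × 1511 × 52.21 × 0.7694 = 91650 m
D_f = 1.22 × 91650 = 1.118 × 10^5 m
     = 111.8 km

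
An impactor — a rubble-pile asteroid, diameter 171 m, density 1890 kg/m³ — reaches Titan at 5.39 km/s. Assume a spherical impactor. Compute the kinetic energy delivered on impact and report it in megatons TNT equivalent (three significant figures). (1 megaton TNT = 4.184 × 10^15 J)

E ≈ 17.2 Mt TNT

v = 5390 m/s.
Mass m = (π/6) ρ d³ = (π/6) × 1890 × (171)³ = 4.948 × 10^9 kg
E = ½ m v² = 0.5 × 4.948 × 10^9 × (5390)² = 7.187 × 10^16 J
   = 7.187 × 10^16 / 4.184×10^15 = 17.18 Mt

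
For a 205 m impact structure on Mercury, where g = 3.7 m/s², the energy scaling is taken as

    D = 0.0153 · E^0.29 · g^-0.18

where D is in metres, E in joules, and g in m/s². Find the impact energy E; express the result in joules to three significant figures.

E ≈ 3.84 × 10^14 J

Rearranging: E = [D / (0.0153 · g^-0.18)]^(1/0.29).
g^-0.18 = 3.7^-0.18 = 0.7902
D / (0.0153 × 0.7902) = 205 / (0.01209) = 1.696 × 10^4
E = (1.696 × 10^4)^3.4483 = 3.840 × 10^14 J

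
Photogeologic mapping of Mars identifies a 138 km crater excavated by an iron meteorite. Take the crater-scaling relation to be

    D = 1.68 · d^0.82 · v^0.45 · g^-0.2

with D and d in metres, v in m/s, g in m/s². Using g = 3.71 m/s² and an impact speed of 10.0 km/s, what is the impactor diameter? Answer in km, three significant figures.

Rearranging for d: d = [D / (1.68 · 10000^0.45 · 3.71^-0.2)]^(1/0.82).
D = 138000 m.
10000^0.45 = 63.10
3.71^-0.2 = 0.7694
Denominator = 1.68 × 63.10 × 0.7694 = 81.56
D / 81.56 = 138000 / 81.56 = 1692
d = 1692^(1/0.82) = 1692^1.2195 = 8650 m

d ≈ 8.65 km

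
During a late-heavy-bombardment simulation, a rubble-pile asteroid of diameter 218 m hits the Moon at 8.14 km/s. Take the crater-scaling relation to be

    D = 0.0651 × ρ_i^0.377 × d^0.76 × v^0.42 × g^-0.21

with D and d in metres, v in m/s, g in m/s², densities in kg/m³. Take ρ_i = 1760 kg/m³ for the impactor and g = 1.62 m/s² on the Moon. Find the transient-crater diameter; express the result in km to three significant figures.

In SI units: v = 8140 m/s.
ρ_i^0.377 = 1760^0.377 = 16.73
d^0.76 = 218^0.76 = 59.87
v^0.42 = 8140^0.42 = 43.90
g^-0.21 = 1.62^-0.21 = 0.9037
D = 0.0651 × 16.73 × 59.87 × 43.90 × 0.9037 = 2587 m
   = 2.587 km

D ≈ 2.59 km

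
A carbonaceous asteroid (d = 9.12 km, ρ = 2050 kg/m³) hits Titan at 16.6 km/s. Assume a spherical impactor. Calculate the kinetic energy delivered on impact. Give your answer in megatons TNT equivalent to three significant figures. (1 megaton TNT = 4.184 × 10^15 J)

E ≈ 2.68 × 10^7 Mt TNT

d = 9120 m; v = 16600 m/s.
Mass m = (π/6) ρ d³ = (π/6) × 2050 × (9120)³ = 8.142 × 10^14 kg
E = ½ m v² = 0.5 × 8.142 × 10^14 × (16600)² = 1.122 × 10^23 J
   = 1.122 × 10^23 / 4.184×10^15 = 2.682 × 10^7 Mt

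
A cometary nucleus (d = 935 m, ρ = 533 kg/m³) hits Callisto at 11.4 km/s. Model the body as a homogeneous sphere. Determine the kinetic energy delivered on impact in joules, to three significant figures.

E ≈ 1.48 × 10^19 J

v = 11400 m/s.
Mass m = (π/6) ρ d³ = (π/6) × 533 × (935)³ = 2.281 × 10^11 kg
E = ½ m v² = 0.5 × 2.281 × 10^11 × (11400)² = 1.482 × 10^19 J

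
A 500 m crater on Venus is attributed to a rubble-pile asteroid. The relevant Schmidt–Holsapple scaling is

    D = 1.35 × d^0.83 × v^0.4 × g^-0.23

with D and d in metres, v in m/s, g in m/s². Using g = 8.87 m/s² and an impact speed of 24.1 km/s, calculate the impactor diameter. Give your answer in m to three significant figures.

Rearranging for d: d = [D / (1.35 · 24100^0.4 · 8.87^-0.23)]^(1/0.83).
24100^0.4 = 56.60
8.87^-0.23 = 0.6053
Denominator = 1.35 × 56.60 × 0.6053 = 46.25
D / 46.25 = 500 / 46.25 = 10.81
d = 10.81^(1/0.83) = 10.81^1.2048 = 17.60 m

d ≈ 17.6 m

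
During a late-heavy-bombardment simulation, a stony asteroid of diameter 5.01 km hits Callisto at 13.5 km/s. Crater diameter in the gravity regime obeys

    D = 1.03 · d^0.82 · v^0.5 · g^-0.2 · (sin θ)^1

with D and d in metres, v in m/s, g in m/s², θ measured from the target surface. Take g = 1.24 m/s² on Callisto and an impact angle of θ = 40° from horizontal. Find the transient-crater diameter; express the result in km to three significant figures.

In SI units: d = 5010 m, v = 13500 m/s.
d^0.82 = 5010^0.82 = 1081
v^0.5 = 13500^0.5 = 116.2
g^-0.2 = 1.24^-0.2 = 0.9579
(sin 40°)^1 = 0.6428^1 = 0.6428
D = 1.03 × 1081 × 116.2 × 0.9579 × 0.6428 = 79665 m
   = 79.66 km

D ≈ 79.7 km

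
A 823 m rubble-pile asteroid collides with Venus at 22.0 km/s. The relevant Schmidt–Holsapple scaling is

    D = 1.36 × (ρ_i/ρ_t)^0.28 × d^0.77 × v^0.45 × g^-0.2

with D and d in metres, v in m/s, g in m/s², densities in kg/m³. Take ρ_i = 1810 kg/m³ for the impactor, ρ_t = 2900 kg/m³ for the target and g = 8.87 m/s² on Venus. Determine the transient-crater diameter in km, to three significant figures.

D ≈ 12.2 km

In SI units: v = 22000 m/s.
(ρ_i/ρ_t)^0.28 = (1810/2900)^0.28 = 0.8764
d^0.77 = 823^0.77 = 175.7
v^0.45 = 22000^0.45 = 89.97
g^-0.2 = 8.87^-0.2 = 0.6463
D = 1.36 × 0.8764 × 175.7 × 89.97 × 0.6463 = 12177 m
   = 12.18 km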